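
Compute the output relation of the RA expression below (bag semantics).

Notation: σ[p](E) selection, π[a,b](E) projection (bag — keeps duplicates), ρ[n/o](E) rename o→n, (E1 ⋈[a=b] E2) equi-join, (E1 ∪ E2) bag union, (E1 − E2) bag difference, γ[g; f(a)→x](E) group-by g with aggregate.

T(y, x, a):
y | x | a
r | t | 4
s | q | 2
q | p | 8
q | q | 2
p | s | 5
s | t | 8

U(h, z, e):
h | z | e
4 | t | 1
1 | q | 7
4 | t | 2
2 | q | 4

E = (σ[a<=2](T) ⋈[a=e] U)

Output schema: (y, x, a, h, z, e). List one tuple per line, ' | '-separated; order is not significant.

Per-node cardinality:
  T → 6
  σ[a<=2](T) → 2
  U → 4
  (σ[a<=2](T) ⋈[a=e] U) → 2

== RESULT ==
y | x | a | h | z | e
q | q | 2 | 4 | t | 2
s | q | 2 | 4 | t | 2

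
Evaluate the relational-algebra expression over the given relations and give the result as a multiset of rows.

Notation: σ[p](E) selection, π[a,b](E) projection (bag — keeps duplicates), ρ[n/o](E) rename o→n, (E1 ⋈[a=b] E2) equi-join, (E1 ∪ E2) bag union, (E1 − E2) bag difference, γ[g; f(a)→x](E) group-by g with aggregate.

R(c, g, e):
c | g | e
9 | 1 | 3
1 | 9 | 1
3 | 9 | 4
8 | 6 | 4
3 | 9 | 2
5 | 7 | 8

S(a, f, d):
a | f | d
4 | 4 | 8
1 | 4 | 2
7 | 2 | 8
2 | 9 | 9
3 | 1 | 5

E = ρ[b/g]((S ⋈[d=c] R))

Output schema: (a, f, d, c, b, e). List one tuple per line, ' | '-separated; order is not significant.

Per-node cardinality:
  S → 5
  R → 6
  (S ⋈[d=c] R) → 4
  ρ[b/g]((S ⋈[d=c] R)) → 4

== RESULT ==
a | f | d | c | b | e
2 | 9 | 9 | 9 | 1 | 3
3 | 1 | 5 | 5 | 7 | 8
4 | 4 | 8 | 8 | 6 | 4
7 | 2 | 8 | 8 | 6 | 4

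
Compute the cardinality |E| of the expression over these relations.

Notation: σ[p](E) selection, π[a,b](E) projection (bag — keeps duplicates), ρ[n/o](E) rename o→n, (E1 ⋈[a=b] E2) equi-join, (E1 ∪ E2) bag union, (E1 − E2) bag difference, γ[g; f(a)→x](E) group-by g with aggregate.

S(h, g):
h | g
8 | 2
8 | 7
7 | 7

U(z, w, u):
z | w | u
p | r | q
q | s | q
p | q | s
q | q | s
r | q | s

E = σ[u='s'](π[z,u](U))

Row counts bottom-up:
  U → 5
  π[z,u](U) → 5
  σ[u='s'](π[z,u](U)) → 3

|E| = 3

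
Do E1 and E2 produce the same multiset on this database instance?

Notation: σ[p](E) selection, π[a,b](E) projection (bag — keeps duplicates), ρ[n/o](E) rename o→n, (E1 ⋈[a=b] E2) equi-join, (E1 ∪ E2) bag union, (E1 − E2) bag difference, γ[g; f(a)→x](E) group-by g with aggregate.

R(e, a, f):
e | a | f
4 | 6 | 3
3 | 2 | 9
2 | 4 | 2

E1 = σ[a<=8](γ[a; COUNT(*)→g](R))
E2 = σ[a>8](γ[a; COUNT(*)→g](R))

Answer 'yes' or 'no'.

E1 per-node cardinality:
  R → 3
  γ[a; COUNT(*)→g](R) → 3
  σ[a<=8](γ[a; COUNT(*)→g](R)) → 3
E2 per-node cardinality:
  R → 3
  γ[a; COUNT(*)→g](R) → 3
  σ[a>8](γ[a; COUNT(*)→g](R)) → 0

E1 result:
a | g
2 | 1
4 | 1
6 | 1
E2 result:
a | g
(0 rows)
Witness: (6, 1) appears 1× in E1 but 0× in E2.

no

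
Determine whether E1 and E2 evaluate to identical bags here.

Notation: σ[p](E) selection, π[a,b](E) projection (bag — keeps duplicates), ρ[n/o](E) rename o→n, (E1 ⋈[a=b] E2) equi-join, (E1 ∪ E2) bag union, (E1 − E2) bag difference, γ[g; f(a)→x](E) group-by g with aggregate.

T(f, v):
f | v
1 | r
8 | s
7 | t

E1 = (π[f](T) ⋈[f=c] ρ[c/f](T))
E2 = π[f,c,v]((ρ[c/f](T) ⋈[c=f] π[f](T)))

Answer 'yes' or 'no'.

E1 subexpression sizes:
  T → 3
  π[f](T) → 3
  T → 3
  ρ[c/f](T) → 3
  (π[f](T) ⋈[f=c] ρ[c/f](T)) → 3
E2 subexpression sizes:
  T → 3
  ρ[c/f](T) → 3
  T → 3
  π[f](T) → 3
  (ρ[c/f](T) ⋈[c=f] π[f](T)) → 3
  π[f,c,v]((ρ[c/f](T) ⋈[c=f] π[f](T))) → 3

E1 and E2 produce the same multiset:
f | c | v
1 | 1 | r
7 | 7 | t
8 | 8 | s

yes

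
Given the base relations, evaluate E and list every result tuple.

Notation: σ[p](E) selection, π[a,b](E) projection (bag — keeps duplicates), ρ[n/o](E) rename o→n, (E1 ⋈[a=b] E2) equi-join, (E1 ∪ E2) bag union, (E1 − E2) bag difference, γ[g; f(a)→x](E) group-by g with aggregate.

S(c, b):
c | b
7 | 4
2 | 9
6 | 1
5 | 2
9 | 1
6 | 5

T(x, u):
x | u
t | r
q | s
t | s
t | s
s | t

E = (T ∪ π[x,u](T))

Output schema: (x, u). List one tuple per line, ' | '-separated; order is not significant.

Row counts bottom-up:
  T → 5
  T → 5
  π[x,u](T) → 5
  (T ∪ π[x,u](T)) → 10

== RESULT ==
x | u
q | s
q | s
s | t
s | t
t | r
t | r
t | s
t | s
t | s
t | s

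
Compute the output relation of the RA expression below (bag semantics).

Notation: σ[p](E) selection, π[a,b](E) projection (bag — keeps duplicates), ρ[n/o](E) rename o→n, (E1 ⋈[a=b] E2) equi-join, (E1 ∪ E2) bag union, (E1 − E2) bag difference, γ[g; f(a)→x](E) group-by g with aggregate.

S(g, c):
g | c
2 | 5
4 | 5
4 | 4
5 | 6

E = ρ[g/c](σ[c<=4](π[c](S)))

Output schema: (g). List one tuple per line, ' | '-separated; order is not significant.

Row counts bottom-up:
  S → 4
  π[c](S) → 4
  σ[c<=4](π[c](S)) → 1
  ρ[g/c](σ[c<=4](π[c](S))) → 1

== RESULT ==
g
4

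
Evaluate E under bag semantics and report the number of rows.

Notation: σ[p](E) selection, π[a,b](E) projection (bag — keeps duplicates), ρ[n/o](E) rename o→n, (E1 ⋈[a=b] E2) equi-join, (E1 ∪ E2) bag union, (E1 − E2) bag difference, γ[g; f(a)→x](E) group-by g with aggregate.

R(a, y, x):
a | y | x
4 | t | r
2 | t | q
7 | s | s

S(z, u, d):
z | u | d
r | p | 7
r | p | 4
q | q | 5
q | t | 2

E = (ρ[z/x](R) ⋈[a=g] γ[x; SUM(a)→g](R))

Stepwise |·|:
  R → 3
  ρ[z/x](R) → 3
  R → 3
  γ[x; SUM(a)→g](R) → 3
  (ρ[z/x](R) ⋈[a=g] γ[x; SUM(a)→g](R)) → 3

|E| = 3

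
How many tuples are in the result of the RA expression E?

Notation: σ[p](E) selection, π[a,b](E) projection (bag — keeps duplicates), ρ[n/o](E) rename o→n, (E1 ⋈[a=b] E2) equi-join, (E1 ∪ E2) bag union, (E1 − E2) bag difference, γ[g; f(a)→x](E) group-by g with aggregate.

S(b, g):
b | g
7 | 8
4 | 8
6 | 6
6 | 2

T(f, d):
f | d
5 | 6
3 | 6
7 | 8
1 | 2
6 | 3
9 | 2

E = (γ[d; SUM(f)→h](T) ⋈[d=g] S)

Row counts bottom-up:
  T → 6
  γ[d; SUM(f)→h](T) → 4
  S → 4
  (γ[d; SUM(f)→h](T) ⋈[d=g] S) → 4

|E| = 4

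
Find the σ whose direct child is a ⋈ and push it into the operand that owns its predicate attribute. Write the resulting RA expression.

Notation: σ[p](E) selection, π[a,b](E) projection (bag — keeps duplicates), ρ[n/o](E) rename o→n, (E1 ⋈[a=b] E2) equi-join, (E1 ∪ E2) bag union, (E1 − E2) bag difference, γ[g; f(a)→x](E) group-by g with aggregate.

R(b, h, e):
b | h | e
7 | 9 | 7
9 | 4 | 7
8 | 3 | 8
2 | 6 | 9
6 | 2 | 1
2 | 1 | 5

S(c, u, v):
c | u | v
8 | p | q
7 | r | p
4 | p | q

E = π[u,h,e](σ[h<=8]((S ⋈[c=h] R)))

σ filters on h, owned by the right side.
E' = π[u,h,e]((S ⋈[c=h] σ[h<=8](R)))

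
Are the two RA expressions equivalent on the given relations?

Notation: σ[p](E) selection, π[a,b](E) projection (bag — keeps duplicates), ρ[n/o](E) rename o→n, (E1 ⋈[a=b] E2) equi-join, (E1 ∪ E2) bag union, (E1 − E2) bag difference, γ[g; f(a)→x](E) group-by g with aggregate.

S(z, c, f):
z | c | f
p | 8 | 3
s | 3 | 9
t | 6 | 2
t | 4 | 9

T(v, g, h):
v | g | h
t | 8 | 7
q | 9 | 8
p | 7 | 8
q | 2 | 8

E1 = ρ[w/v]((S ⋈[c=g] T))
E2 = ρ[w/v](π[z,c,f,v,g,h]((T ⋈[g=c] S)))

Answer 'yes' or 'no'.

E1 row counts bottom-up:
  S → 4
  T → 4
  (S ⋈[c=g] T) → 1
  ρ[w/v]((S ⋈[c=g] T)) → 1
E2 row counts bottom-up:
  T → 4
  S → 4
  (T ⋈[g=c] S) → 1
  π[z,c,f,v,g,h]((T ⋈[g=c] S)) → 1
  ρ[w/v](π[z,c,f,v,g,h]((T ⋈[g=c] S))) → 1

E1 and E2 produce the same multiset:
z | c | f | w | g | h
p | 8 | 3 | t | 8 | 7

yes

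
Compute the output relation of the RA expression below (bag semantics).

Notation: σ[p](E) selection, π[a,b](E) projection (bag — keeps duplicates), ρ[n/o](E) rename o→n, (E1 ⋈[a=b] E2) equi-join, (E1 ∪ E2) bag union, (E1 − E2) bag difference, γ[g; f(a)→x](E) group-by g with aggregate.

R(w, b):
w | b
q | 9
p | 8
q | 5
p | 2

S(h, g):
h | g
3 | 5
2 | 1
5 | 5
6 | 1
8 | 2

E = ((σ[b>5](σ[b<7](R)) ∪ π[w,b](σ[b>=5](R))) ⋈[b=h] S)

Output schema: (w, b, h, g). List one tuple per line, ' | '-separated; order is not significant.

Subexpression sizes:
  R → 4
  σ[b<7](R) → 2
  σ[b>5](σ[b<7](R)) → 0
  R → 4
  σ[b>=5](R) → 3
  π[w,b](σ[b>=5](R)) → 3
  (σ[b>5](σ[b<7](R)) ∪ π[w,b](σ[b>=5](R))) → 3
  S → 5
  ((σ[b>5](σ[b<7](R)) ∪ π[w,b](σ[b>=5](R))) ⋈[b=h] S) → 2

== RESULT ==
w | b | h | g
p | 8 | 8 | 2
q | 5 | 5 | 5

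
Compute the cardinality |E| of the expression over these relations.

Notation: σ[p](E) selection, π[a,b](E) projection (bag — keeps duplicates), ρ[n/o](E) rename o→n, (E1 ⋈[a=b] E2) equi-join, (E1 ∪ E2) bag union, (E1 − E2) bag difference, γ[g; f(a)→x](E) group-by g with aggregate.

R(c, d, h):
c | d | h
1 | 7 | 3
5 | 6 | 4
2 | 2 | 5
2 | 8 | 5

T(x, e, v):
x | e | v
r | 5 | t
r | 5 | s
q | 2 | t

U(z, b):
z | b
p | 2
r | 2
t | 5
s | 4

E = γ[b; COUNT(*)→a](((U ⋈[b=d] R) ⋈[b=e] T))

Stepwise |·|:
  U → 4
  R → 4
  (U ⋈[b=d] R) → 2
  T → 3
  ((U ⋈[b=d] R) ⋈[b=e] T) → 2
  γ[b; COUNT(*)→a](((U ⋈[b=d] R) ⋈[b=e] T)) → 1

|E| = 1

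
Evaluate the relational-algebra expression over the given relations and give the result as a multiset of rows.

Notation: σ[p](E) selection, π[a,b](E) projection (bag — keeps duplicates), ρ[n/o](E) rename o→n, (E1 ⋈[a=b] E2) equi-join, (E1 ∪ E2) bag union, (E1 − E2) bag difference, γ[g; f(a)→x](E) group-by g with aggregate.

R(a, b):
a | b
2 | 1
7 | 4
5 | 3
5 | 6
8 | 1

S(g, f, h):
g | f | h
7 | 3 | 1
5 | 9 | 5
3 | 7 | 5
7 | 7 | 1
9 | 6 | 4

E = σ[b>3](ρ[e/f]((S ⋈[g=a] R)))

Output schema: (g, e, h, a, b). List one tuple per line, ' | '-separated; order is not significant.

Per-node cardinality:
  S → 5
  R → 5
  (S ⋈[g=a] R) → 4
  ρ[e/f]((S ⋈[g=a] R)) → 4
  σ[b>3](ρ[e/f]((S ⋈[g=a] R))) → 3

== RESULT ==
g | e | h | a | b
5 | 9 | 5 | 5 | 6
7 | 3 | 1 | 7 | 4
7 | 7 | 1 | 7 | 4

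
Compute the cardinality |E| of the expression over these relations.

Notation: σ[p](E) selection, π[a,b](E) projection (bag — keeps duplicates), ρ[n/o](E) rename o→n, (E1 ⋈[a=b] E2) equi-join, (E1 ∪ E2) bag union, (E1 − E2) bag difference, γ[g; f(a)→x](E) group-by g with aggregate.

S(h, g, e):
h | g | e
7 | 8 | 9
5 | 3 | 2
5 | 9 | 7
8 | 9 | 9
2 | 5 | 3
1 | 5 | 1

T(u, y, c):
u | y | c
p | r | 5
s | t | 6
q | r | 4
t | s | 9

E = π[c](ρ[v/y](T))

Per-node cardinality:
  T → 4
  ρ[v/y](T) → 4
  π[c](ρ[v/y](T)) → 4

|E| = 4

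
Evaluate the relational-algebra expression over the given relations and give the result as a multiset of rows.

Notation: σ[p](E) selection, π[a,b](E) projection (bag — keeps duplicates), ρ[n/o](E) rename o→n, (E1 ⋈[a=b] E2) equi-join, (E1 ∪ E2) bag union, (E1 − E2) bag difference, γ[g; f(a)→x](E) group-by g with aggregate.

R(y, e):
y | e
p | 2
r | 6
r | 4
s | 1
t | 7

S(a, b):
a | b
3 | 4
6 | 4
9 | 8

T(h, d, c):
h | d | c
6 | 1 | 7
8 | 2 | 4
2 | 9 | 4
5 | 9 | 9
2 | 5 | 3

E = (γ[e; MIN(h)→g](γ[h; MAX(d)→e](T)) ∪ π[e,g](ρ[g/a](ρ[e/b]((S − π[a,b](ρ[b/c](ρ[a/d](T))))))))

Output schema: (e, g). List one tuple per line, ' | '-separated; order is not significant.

Stepwise |·|:
  T → 5
  γ[h; MAX(d)→e](T) → 4
  γ[e; MIN(h)→g](γ[h; MAX(d)→e](T)) → 3
  S → 3
  T → 5
  ρ[a/d](T) → 5
  ρ[b/c](ρ[a/d](T)) → 5
  π[a,b](ρ[b/c](ρ[a/d](T))) → 5
  (S − π[a,b](ρ[b/c](ρ[a/d](T)))) → 3
  ρ[e/b]((S − π[a,b](ρ[b/c](ρ[a/d](T))))) → 3
  ρ[g/a](ρ[e/b]((S − π[a,b](ρ[b/c](ρ[a/d](T)))))) → 3
  π[e,g](ρ[g/a](ρ[e/b]((S − π[a,b](ρ[b/c](ρ[a/d](T))))))) → 3
  (γ[e; MIN(h)→g](γ[h; MAX(d)→e](T)) ∪ π[e,g](ρ[g/a](ρ[e/b]((S − π[a,b](ρ[b/c](ρ[a/d](T)))))))) → 6

== RESULT ==
e | g
1 | 6
2 | 8
4 | 3
4 | 6
8 | 9
9 | 2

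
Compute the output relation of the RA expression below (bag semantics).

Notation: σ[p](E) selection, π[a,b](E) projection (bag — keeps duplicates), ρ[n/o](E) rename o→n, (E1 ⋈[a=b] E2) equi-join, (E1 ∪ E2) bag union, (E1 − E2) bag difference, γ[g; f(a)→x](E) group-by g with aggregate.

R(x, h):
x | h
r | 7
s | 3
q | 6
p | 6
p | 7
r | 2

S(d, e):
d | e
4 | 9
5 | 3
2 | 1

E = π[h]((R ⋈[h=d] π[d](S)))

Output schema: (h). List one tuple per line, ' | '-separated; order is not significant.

Subexpression sizes:
  R → 6
  S → 3
  π[d](S) → 3
  (R ⋈[h=d] π[d](S)) → 1
  π[h]((R ⋈[h=d] π[d](S))) → 1

== RESULT ==
h
2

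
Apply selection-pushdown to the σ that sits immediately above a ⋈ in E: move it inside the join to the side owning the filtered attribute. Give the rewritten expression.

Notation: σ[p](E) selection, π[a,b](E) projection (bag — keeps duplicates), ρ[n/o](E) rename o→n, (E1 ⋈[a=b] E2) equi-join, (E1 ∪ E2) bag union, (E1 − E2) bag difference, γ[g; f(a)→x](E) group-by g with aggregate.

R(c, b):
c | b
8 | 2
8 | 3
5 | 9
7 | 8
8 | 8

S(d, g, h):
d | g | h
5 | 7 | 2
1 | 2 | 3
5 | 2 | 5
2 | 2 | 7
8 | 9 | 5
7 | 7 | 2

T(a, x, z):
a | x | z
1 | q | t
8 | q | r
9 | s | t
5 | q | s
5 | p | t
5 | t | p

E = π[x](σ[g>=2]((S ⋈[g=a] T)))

σ filters on g, owned by the left side.
E' = π[x]((σ[g>=2](S) ⋈[g=a] T))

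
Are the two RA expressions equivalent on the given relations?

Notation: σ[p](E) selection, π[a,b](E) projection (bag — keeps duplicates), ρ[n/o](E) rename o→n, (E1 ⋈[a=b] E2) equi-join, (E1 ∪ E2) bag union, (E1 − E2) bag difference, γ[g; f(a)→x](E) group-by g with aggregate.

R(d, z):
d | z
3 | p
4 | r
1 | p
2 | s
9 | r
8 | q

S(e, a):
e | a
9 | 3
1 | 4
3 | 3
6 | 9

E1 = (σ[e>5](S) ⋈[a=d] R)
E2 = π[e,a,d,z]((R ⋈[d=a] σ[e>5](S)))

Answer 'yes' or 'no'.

E1 subexpression sizes:
  S → 4
  σ[e>5](S) → 2
  R → 6
  (σ[e>5](S) ⋈[a=d] R) → 2
E2 subexpression sizes:
  R → 6
  S → 4
  σ[e>5](S) → 2
  (R ⋈[d=a] σ[e>5](S)) → 2
  π[e,a,d,z]((R ⋈[d=a] σ[e>5](S))) → 2

E1 and E2 produce the same multiset:
e | a | d | z
6 | 9 | 9 | r
9 | 3 | 3 | p

yes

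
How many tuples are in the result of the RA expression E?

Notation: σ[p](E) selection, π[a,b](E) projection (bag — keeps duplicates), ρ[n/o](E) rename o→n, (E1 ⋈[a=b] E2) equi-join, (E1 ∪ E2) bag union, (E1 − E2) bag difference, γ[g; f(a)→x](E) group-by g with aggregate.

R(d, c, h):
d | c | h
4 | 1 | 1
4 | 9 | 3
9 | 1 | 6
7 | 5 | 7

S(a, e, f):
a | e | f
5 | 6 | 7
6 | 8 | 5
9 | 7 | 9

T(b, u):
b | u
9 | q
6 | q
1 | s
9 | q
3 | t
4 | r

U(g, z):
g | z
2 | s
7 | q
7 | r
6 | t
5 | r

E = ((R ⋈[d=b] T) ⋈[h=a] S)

Stepwise |·|:
  R → 4
  T → 6
  (R ⋈[d=b] T) → 4
  S → 3
  ((R ⋈[d=b] T) ⋈[h=a] S) → 2

|E| = 2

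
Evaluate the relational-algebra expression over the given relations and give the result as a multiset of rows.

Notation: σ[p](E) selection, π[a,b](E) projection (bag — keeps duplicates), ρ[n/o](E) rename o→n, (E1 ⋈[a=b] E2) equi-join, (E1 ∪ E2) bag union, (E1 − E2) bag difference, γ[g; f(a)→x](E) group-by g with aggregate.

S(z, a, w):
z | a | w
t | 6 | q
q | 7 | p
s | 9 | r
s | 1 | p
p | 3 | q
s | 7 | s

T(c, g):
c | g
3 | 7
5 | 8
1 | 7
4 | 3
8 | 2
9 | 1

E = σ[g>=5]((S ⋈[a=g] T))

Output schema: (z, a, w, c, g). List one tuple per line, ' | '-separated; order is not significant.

Stepwise |·|:
  S → 6
  T → 6
  (S ⋈[a=g] T) → 6
  σ[g>=5]((S ⋈[a=g] T)) → 4

== RESULT ==
z | a | w | c | g
q | 7 | p | 1 | 7
q | 7 | p | 3 | 7
s | 7 | s | 1 | 7
s | 7 | s | 3 | 7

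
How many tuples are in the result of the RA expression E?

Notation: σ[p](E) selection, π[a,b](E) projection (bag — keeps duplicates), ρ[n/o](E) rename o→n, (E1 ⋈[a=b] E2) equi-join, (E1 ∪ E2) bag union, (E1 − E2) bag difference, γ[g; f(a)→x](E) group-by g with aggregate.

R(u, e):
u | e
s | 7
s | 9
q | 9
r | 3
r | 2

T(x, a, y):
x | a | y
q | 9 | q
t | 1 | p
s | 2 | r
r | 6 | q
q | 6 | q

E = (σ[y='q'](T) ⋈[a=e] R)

Subexpression sizes:
  T → 5
  σ[y='q'](T) → 3
  R → 5
  (σ[y='q'](T) ⋈[a=e] R) → 2

|E| = 2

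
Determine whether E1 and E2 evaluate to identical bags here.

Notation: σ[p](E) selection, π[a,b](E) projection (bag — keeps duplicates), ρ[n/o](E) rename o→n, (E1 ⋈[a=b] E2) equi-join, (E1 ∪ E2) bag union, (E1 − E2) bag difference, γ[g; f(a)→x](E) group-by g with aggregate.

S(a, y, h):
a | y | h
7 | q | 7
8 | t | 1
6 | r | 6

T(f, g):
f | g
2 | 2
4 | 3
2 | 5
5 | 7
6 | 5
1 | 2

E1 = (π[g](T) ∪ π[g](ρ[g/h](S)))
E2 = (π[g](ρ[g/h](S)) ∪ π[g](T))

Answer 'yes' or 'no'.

E1 subexpression sizes:
  T → 6
  π[g](T) → 6
  S → 3
  ρ[g/h](S) → 3
  π[g](ρ[g/h](S)) → 3
  (π[g](T) ∪ π[g](ρ[g/h](S))) → 9
E2 subexpression sizes:
  S → 3
  ρ[g/h](S) → 3
  π[g](ρ[g/h](S)) → 3
  T → 6
  π[g](T) → 6
  (π[g](ρ[g/h](S)) ∪ π[g](T)) → 9

E1 and E2 produce the same multiset:
g
1
2
2
3
5
5
6
7
7

yes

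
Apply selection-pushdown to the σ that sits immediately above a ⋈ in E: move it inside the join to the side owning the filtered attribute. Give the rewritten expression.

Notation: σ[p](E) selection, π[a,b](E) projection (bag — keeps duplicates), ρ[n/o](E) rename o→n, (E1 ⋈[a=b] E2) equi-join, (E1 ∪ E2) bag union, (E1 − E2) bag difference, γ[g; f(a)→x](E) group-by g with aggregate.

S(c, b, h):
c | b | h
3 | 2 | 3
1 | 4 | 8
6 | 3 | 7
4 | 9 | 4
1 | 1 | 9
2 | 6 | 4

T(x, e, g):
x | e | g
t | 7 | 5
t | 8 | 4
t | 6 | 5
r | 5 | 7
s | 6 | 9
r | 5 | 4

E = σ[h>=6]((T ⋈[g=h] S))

σ filters on h, owned by the right side.
E' = (T ⋈[g=h] σ[h>=6](S))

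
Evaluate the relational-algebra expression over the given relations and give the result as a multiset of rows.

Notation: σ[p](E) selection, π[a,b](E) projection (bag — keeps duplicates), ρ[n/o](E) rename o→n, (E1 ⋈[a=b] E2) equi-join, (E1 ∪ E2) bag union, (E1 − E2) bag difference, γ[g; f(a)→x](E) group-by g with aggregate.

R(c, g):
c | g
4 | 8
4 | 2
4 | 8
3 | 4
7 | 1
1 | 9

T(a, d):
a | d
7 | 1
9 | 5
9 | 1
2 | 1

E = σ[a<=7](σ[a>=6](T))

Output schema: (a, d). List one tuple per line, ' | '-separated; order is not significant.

Row counts bottom-up:
  T → 4
  σ[a>=6](T) → 3
  σ[a<=7](σ[a>=6](T)) → 1

== RESULT ==
a | d
7 | 1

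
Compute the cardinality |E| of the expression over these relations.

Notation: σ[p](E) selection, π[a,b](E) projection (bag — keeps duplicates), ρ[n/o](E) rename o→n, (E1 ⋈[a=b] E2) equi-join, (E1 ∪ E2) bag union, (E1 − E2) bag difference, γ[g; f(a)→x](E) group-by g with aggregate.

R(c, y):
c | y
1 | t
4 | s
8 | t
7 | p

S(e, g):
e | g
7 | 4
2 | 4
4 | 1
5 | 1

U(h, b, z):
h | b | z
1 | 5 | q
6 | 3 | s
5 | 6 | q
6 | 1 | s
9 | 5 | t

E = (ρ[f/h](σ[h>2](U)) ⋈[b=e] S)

Subexpression sizes:
  U → 5
  σ[h>2](U) → 4
  ρ[f/h](σ[h>2](U)) → 4
  S → 4
  (ρ[f/h](σ[h>2](U)) ⋈[b=e] S) → 1

|E| = 1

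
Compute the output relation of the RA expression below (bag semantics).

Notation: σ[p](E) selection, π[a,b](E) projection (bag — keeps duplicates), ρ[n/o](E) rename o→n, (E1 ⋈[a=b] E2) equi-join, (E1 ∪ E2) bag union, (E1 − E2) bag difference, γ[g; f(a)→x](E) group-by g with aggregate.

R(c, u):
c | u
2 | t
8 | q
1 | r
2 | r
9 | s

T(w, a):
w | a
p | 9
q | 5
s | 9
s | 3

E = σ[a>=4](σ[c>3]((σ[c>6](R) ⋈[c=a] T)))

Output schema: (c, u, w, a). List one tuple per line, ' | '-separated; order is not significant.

Row counts bottom-up:
  R → 5
  σ[c>6](R) → 2
  T → 4
  (σ[c>6](R) ⋈[c=a] T) → 2
  σ[c>3]((σ[c>6](R) ⋈[c=a] T)) → 2
  σ[a>=4](σ[c>3]((σ[c>6](R) ⋈[c=a] T))) → 2

== RESULT ==
c | u | w | a
9 | s | p | 9
9 | s | s | 9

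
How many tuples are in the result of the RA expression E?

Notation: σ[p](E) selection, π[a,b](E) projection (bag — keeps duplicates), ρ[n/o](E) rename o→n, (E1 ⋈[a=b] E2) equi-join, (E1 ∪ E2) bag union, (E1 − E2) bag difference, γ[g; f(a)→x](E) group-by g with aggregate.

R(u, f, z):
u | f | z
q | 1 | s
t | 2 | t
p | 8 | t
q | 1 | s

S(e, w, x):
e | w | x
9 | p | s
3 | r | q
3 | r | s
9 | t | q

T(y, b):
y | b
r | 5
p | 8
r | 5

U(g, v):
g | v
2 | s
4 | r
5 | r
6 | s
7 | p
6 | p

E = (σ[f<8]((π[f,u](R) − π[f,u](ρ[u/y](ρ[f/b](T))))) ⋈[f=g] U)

Stepwise |·|:
  R → 4
  π[f,u](R) → 4
  T → 3
  ρ[f/b](T) → 3
  ρ[u/y](ρ[f/b](T)) → 3
  π[f,u](ρ[u/y](ρ[f/b](T))) → 3
  (π[f,u](R) − π[f,u](ρ[u/y](ρ[f/b](T)))) → 3
  σ[f<8]((π[f,u](R) − π[f,u](ρ[u/y](ρ[f/b](T))))) → 3
  U → 6
  (σ[f<8]((π[f,u](R) − π[f,u](ρ[u/y](ρ[f/b](T))))) ⋈[f=g] U) → 1

|E| = 1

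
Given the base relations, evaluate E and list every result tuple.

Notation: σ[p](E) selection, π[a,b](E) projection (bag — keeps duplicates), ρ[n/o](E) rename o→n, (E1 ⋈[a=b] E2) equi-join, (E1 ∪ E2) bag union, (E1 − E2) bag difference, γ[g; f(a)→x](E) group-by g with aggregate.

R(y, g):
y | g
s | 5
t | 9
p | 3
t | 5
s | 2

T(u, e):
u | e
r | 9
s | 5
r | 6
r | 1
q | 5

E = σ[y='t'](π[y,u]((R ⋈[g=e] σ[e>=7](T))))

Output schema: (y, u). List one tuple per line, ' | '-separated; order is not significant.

Row counts bottom-up:
  R → 5
  T → 5
  σ[e>=7](T) → 1
  (R ⋈[g=e] σ[e>=7](T)) → 1
  π[y,u]((R ⋈[g=e] σ[e>=7](T))) → 1
  σ[y='t'](π[y,u]((R ⋈[g=e] σ[e>=7](T)))) → 1

== RESULT ==
y | u
t | r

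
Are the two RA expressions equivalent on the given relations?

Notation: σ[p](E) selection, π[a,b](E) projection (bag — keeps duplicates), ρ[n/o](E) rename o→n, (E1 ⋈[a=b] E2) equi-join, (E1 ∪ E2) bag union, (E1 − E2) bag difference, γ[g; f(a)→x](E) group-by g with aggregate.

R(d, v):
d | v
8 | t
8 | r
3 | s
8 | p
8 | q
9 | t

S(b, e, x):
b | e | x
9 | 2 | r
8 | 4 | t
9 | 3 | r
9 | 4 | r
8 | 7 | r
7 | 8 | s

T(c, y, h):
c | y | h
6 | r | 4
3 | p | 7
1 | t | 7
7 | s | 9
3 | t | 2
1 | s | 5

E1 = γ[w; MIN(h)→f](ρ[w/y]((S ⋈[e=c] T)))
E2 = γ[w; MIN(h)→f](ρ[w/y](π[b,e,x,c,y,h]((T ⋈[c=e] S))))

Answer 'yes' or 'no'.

E1 row counts bottom-up:
  S → 6
  T → 6
  (S ⋈[e=c] T) → 3
  ρ[w/y]((S ⋈[e=c] T)) → 3
  γ[w; MIN(h)→f](ρ[w/y]((S ⋈[e=c] T))) → 3
E2 row counts bottom-up:
  T → 6
  S → 6
  (T ⋈[c=e] S) → 3
  π[b,e,x,c,y,h]((T ⋈[c=e] S)) → 3
  ρ[w/y](π[b,e,x,c,y,h]((T ⋈[c=e] S))) → 3
  γ[w; MIN(h)→f](ρ[w/y](π[b,e,x,c,y,h]((T ⋈[c=e] S)))) → 3

E1 and E2 produce the same multiset:
w | f
p | 7
s | 9
t | 2

yes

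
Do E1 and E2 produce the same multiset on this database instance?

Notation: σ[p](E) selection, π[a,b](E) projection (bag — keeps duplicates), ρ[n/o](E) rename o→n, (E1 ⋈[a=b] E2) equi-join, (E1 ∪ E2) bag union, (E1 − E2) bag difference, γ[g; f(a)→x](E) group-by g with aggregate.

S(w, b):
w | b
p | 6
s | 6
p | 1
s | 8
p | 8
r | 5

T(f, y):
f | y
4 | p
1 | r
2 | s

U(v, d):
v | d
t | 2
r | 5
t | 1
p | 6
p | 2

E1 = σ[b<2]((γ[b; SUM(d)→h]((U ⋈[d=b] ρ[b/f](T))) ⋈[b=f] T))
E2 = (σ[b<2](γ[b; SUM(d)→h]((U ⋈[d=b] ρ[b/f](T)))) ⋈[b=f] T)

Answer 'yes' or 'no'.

E1 stepwise |·|:
  U → 5
  T → 3
  ρ[b/f](T) → 3
  (U ⋈[d=b] ρ[b/f](T)) → 3
  γ[b; SUM(d)→h]((U ⋈[d=b] ρ[b/f](T))) → 2
  T → 3
  (γ[b; SUM(d)→h]((U ⋈[d=b] ρ[b/f](T))) ⋈[b=f] T) → 2
  σ[b<2]((γ[b; SUM(d)→h]((U ⋈[d=b] ρ[b/f](T))) ⋈[b=f] T)) → 1
E2 stepwise |·|:
  U → 5
  T → 3
  ρ[b/f](T) → 3
  (U ⋈[d=b] ρ[b/f](T)) → 3
  γ[b; SUM(d)→h]((U ⋈[d=b] ρ[b/f](T))) → 2
  σ[b<2](γ[b; SUM(d)→h]((U ⋈[d=b] ρ[b/f](T)))) → 1
  T → 3
  (σ[b<2](γ[b; SUM(d)→h]((U ⋈[d=b] ρ[b/f](T)))) ⋈[b=f] T) → 1

E1 and E2 produce the same multiset:
b | h | f | y
1 | 1 | 1 | r

yes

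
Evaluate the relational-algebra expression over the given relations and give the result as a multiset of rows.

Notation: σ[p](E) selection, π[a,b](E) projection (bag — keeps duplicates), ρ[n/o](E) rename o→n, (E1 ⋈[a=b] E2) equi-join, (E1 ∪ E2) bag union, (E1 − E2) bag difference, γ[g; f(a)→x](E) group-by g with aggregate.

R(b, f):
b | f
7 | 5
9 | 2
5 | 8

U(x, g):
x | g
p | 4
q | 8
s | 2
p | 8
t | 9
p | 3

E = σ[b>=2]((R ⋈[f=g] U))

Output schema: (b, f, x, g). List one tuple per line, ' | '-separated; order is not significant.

Subexpression sizes:
  R → 3
  U → 6
  (R ⋈[f=g] U) → 3
  σ[b>=2]((R ⋈[f=g] U)) → 3

== RESULT ==
b | f | x | g
5 | 8 | p | 8
5 | 8 | q | 8
9 | 2 | s | 2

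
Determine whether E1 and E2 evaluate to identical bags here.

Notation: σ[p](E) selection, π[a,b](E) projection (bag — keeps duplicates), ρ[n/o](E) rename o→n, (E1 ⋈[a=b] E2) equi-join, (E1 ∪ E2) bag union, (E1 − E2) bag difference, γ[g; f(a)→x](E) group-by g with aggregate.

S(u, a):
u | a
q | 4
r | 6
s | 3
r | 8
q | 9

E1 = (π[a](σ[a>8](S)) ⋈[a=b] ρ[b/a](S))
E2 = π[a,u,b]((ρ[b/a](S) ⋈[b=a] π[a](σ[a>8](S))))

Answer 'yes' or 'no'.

E1 subexpression sizes:
  S → 5
  σ[a>8](S) → 1
  π[a](σ[a>8](S)) → 1
  S → 5
  ρ[b/a](S) → 5
  (π[a](σ[a>8](S)) ⋈[a=b] ρ[b/a](S)) → 1
E2 subexpression sizes:
  S → 5
  ρ[b/a](S) → 5
  S → 5
  σ[a>8](S) → 1
  π[a](σ[a>8](S)) → 1
  (ρ[b/a](S) ⋈[b=a] π[a](σ[a>8](S))) → 1
  π[a,u,b]((ρ[b/a](S) ⋈[b=a] π[a](σ[a>8](S)))) → 1

E1 and E2 produce the same multiset:
a | u | b
9 | q | 9

yes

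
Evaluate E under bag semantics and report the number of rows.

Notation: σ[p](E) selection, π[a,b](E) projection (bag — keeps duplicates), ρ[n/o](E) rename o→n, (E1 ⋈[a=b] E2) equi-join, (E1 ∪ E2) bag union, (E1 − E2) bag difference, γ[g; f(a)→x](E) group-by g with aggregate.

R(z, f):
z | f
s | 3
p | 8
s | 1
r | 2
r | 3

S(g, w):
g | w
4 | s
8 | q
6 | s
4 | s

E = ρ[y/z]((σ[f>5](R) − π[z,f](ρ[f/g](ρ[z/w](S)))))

Subexpression sizes:
  R → 5
  σ[f>5](R) → 1
  S → 4
  ρ[z/w](S) → 4
  ρ[f/g](ρ[z/w](S)) → 4
  π[z,f](ρ[f/g](ρ[z/w](S))) → 4
  (σ[f>5](R) − π[z,f](ρ[f/g](ρ[z/w](S)))) → 1
  ρ[y/z]((σ[f>5](R) − π[z,f](ρ[f/g](ρ[z/w](S))))) → 1

|E| = 1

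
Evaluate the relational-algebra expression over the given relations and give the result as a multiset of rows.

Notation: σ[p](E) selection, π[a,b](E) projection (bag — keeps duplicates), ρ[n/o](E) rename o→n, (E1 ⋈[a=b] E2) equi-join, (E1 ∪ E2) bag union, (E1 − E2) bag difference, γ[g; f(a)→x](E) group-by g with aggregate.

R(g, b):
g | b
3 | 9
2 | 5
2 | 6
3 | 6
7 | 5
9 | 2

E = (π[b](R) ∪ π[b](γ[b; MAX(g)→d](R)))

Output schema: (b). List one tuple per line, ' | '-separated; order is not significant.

Row counts bottom-up:
  R → 6
  π[b](R) → 6
  R → 6
  γ[b; MAX(g)→d](R) → 4
  π[b](γ[b; MAX(g)→d](R)) → 4
  (π[b](R) ∪ π[b](γ[b; MAX(g)→d](R))) → 10

== RESULT ==
b
2
2
5
5
5
6
6
6
9
9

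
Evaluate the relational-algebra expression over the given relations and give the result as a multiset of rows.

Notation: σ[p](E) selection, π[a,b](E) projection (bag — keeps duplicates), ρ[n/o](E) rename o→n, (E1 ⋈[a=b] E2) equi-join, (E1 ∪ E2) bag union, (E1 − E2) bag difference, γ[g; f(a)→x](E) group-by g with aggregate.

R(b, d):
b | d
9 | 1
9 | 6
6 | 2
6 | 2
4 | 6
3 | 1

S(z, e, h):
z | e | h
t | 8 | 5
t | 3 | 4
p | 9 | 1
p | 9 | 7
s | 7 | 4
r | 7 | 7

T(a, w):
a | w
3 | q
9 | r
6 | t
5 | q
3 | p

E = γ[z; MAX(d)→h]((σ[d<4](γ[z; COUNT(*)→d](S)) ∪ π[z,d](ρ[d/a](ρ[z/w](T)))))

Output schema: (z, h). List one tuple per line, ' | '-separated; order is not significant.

Row counts bottom-up:
  S → 6
  γ[z; COUNT(*)→d](S) → 4
  σ[d<4](γ[z; COUNT(*)→d](S)) → 4
  T → 5
  ρ[z/w](T) → 5
  ρ[d/a](ρ[z/w](T)) → 5
  π[z,d](ρ[d/a](ρ[z/w](T))) → 5
  (σ[d<4](γ[z; COUNT(*)→d](S)) ∪ π[z,d](ρ[d/a](ρ[z/w](T)))) → 9
  γ[z; MAX(d)→h]((σ[d<4](γ[z; COUNT(*)→d](S)) ∪ π[z,d](ρ[d/a](ρ[z/w](T))))) → 5

== RESULT ==
z | h
p | 3
q | 5
r | 9
s | 1
t | 6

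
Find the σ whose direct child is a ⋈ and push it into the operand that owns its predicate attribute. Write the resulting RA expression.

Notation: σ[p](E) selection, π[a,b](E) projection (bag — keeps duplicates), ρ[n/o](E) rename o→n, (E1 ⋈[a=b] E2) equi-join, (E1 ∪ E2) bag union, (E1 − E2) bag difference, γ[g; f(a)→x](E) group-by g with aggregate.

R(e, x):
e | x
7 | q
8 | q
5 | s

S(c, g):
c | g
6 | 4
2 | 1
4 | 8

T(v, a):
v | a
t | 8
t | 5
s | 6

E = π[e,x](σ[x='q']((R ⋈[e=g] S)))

σ filters on x, owned by the left side.
E' = π[e,x]((σ[x='q'](R) ⋈[e=g] S))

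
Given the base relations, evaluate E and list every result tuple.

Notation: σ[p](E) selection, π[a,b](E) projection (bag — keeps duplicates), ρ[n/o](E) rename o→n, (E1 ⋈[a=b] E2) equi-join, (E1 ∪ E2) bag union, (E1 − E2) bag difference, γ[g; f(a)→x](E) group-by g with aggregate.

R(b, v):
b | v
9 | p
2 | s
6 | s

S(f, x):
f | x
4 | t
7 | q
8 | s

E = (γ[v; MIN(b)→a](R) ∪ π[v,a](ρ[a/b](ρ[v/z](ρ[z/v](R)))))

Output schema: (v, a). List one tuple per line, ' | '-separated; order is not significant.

Row counts bottom-up:
  R → 3
  γ[v; MIN(b)→a](R) → 2
  R → 3
  ρ[z/v](R) → 3
  ρ[v/z](ρ[z/v](R)) → 3
  ρ[a/b](ρ[v/z](ρ[z/v](R))) → 3
  π[v,a](ρ[a/b](ρ[v/z](ρ[z/v](R)))) → 3
  (γ[v; MIN(b)→a](R) ∪ π[v,a](ρ[a/b](ρ[v/z](ρ[z/v](R))))) → 5

== RESULT ==
v | a
p | 9
p | 9
s | 2
s | 2
s | 6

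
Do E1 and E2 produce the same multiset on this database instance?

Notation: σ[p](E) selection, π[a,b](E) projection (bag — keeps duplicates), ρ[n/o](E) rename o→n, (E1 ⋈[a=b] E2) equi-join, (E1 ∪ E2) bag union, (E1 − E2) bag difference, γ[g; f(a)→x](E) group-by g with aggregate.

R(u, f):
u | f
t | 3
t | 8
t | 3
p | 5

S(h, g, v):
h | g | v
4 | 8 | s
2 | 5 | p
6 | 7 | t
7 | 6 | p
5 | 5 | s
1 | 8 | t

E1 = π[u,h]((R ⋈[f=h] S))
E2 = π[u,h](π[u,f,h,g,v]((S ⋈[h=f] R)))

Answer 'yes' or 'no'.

E1 stepwise |·|:
  R → 4
  S → 6
  (R ⋈[f=h] S) → 1
  π[u,h]((R ⋈[f=h] S)) → 1
E2 stepwise |·|:
  S → 6
  R → 4
  (S ⋈[h=f] R) → 1
  π[u,f,h,g,v]((S ⋈[h=f] R)) → 1
  π[u,h](π[u,f,h,g,v]((S ⋈[h=f] R))) → 1

E1 and E2 produce the same multiset:
u | h
p | 5

yes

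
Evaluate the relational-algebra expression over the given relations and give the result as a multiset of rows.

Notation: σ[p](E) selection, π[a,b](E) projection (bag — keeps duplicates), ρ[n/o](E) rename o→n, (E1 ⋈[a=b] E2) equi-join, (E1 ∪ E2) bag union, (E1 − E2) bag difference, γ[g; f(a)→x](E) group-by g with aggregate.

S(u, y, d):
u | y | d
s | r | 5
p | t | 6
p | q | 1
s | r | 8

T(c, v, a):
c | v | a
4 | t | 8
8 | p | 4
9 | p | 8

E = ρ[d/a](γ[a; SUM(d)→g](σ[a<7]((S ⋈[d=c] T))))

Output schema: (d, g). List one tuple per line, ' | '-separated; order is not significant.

Row counts bottom-up:
  S → 4
  T → 3
  (S ⋈[d=c] T) → 1
  σ[a<7]((S ⋈[d=c] T)) → 1
  γ[a; SUM(d)→g](σ[a<7]((S ⋈[d=c] T))) → 1
  ρ[d/a](γ[a; SUM(d)→g](σ[a<7]((S ⋈[d=c] T)))) → 1

== RESULT ==
d | g
4 | 8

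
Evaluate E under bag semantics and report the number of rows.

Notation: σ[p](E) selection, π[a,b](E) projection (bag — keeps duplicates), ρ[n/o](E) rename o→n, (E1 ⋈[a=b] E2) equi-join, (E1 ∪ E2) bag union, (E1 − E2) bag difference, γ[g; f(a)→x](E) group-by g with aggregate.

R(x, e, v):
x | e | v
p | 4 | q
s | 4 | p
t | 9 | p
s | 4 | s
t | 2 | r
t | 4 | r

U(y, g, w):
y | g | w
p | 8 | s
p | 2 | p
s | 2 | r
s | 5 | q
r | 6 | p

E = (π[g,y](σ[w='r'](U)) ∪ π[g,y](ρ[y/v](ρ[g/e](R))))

Stepwise |·|:
  U → 5
  σ[w='r'](U) → 1
  π[g,y](σ[w='r'](U)) → 1
  R → 6
  ρ[g/e](R) → 6
  ρ[y/v](ρ[g/e](R)) → 6
  π[g,y](ρ[y/v](ρ[g/e](R))) → 6
  (π[g,y](σ[w='r'](U)) ∪ π[g,y](ρ[y/v](ρ[g/e](R)))) → 7

|E| = 7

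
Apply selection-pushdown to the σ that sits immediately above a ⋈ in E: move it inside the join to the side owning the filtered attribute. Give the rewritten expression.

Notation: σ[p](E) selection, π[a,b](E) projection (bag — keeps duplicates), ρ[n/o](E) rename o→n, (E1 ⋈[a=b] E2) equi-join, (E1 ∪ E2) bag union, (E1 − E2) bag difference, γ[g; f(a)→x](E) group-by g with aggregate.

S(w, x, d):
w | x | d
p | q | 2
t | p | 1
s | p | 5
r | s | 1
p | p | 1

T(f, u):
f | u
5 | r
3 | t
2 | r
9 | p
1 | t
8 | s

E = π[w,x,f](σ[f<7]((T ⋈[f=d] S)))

σ filters on f, owned by the left side.
E' = π[w,x,f]((σ[f<7](T) ⋈[f=d] S))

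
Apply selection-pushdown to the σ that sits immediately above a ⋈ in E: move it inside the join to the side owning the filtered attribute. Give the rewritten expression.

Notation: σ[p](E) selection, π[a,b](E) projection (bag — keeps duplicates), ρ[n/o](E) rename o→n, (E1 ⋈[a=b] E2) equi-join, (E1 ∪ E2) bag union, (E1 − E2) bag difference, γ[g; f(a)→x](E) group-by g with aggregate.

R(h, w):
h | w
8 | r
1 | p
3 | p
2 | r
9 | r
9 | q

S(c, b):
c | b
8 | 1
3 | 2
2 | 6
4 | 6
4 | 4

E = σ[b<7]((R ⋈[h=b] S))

σ filters on b, owned by the right side.
E' = (R ⋈[h=b] σ[b<7](S))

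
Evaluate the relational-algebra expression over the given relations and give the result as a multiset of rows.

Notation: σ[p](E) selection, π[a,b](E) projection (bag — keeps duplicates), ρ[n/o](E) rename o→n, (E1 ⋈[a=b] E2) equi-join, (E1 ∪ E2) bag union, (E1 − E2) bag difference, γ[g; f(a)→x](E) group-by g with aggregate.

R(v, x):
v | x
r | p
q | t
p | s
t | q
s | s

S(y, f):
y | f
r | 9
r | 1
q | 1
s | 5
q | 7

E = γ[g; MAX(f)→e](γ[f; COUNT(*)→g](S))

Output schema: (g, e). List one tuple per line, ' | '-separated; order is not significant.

Row counts bottom-up:
  S → 5
  γ[f; COUNT(*)→g](S) → 4
  γ[g; MAX(f)→e](γ[f; COUNT(*)→g](S)) → 2

== RESULT ==
g | e
1 | 9
2 | 1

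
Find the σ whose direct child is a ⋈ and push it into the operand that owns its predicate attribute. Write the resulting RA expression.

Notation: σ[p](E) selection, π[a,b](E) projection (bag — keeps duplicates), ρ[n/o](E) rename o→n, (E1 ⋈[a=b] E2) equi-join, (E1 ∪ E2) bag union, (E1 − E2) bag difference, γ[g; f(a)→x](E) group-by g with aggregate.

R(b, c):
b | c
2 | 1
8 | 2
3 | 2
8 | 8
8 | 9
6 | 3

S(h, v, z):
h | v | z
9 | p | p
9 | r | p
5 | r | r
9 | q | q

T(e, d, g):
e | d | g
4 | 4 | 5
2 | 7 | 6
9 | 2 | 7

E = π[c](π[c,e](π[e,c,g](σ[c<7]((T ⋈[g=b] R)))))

σ filters on c, owned by the right side.
E' = π[c](π[c,e](π[e,c,g]((T ⋈[g=b] σ[c<7](R)))))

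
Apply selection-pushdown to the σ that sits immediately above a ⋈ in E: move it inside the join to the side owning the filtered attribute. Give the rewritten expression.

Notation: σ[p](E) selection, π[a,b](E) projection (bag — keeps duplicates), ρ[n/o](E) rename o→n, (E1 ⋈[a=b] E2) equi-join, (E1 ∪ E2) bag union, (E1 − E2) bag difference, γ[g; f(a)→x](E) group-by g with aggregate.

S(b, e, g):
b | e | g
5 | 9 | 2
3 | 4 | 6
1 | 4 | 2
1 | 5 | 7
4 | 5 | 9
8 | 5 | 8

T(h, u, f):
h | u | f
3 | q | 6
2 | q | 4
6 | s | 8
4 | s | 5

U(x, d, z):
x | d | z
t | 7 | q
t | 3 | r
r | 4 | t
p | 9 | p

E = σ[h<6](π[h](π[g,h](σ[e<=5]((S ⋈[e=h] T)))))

σ filters on e, owned by the left side.
E' = σ[h<6](π[h](π[g,h]((σ[e<=5](S) ⋈[e=h] T))))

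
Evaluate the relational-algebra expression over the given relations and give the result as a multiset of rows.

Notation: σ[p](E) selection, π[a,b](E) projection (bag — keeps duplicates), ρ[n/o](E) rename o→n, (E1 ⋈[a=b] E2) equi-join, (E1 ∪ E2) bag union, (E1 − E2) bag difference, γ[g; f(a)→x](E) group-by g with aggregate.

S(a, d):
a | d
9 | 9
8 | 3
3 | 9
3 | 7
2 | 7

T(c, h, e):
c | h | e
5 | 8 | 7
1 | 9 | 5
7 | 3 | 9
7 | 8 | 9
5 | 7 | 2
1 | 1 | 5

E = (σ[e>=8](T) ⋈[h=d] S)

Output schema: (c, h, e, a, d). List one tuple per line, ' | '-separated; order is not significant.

Subexpression sizes:
  T → 6
  σ[e>=8](T) → 2
  S → 5
  (σ[e>=8](T) ⋈[h=d] S) → 1

== RESULT ==
c | h | e | a | d
7 | 3 | 9 | 8 | 3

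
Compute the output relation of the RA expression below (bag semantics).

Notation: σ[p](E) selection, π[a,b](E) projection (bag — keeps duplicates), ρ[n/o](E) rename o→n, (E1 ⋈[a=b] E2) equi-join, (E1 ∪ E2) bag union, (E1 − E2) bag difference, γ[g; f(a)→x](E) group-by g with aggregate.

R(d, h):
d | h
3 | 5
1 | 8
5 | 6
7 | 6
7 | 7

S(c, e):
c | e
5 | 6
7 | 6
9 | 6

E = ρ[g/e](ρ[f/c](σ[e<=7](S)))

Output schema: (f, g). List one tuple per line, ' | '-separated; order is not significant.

Stepwise |·|:
  S → 3
  σ[e<=7](S) → 3
  ρ[f/c](σ[e<=7](S)) → 3
  ρ[g/e](ρ[f/c](σ[e<=7](S))) → 3

== RESULT ==
f | g
5 | 6
7 | 6
9 | 6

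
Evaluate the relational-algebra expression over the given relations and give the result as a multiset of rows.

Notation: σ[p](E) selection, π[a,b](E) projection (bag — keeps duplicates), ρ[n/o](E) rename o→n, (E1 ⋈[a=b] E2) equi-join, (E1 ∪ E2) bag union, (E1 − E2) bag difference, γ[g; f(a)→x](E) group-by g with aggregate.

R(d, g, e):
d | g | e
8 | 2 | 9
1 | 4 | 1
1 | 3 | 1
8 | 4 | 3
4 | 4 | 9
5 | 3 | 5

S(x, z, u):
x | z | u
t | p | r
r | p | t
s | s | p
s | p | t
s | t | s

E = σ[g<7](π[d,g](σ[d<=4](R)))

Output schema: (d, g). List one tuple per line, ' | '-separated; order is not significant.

Subexpression sizes:
  R → 6
  σ[d<=4](R) → 3
  π[d,g](σ[d<=4](R)) → 3
  σ[g<7](π[d,g](σ[d<=4](R))) → 3

== RESULT ==
d | g
1 | 3
1 | 4
4 | 4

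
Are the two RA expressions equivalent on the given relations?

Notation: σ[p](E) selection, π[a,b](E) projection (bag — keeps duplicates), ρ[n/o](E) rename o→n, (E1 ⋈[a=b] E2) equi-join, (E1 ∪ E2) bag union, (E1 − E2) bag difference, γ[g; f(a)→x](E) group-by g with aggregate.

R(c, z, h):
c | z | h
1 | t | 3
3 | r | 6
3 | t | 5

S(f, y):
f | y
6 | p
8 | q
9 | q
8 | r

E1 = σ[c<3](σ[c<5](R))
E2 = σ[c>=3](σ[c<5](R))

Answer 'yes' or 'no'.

E1 per-node cardinality:
  R → 3
  σ[c<5](R) → 3
  σ[c<3](σ[c<5](R)) → 1
E2 per-node cardinality:
  R → 3
  σ[c<5](R) → 3
  σ[c>=3](σ[c<5](R)) → 2

E1 result:
c | z | h
1 | t | 3
E2 result:
c | z | h
3 | r | 6
3 | t | 5
Witness: (3, 'r', 6) appears 0× in E1 but 1× in E2.

no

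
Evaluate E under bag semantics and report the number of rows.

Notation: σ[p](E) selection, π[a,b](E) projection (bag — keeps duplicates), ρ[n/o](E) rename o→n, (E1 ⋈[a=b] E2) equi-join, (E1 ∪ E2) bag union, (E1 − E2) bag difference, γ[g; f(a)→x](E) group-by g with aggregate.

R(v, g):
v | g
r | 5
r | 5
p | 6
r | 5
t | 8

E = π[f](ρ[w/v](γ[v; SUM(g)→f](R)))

Stepwise |·|:
  R → 5
  γ[v; SUM(g)→f](R) → 3
  ρ[w/v](γ[v; SUM(g)→f](R)) → 3
  π[f](ρ[w/v](γ[v; SUM(g)→f](R))) → 3

|E| = 3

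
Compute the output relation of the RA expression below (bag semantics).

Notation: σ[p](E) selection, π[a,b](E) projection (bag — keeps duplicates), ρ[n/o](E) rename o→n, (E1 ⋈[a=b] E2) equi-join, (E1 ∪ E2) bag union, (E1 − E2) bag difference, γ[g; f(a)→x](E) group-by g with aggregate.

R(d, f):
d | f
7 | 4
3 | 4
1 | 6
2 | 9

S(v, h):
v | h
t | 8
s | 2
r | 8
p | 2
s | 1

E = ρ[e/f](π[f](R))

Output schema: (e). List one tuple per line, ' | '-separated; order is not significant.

Per-node cardinality:
  R → 4
  π[f](R) → 4
  ρ[e/f](π[f](R)) → 4

== RESULT ==
e
4
4
6
9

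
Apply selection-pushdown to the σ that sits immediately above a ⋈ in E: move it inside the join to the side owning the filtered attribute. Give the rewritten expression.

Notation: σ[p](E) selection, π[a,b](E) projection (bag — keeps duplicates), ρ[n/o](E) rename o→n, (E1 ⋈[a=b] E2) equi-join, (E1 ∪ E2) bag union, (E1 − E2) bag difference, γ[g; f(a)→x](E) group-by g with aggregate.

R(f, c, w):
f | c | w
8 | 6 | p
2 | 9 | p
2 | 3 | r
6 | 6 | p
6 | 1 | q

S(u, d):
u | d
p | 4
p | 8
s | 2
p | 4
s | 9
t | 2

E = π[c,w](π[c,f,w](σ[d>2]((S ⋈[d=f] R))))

σ filters on d, owned by the left side.
E' = π[c,w](π[c,f,w]((σ[d>2](S) ⋈[d=f] R)))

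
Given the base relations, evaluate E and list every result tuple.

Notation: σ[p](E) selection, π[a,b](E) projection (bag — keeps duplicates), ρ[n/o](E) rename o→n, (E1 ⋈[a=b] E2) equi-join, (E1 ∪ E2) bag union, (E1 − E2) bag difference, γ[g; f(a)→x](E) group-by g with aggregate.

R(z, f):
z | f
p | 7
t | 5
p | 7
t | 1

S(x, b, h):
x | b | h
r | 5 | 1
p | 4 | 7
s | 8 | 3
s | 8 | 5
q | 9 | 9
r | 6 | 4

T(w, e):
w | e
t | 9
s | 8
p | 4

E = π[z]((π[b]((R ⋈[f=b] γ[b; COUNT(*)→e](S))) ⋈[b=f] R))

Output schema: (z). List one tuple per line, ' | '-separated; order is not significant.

Row counts bottom-up:
  R → 4
  S → 6
  γ[b; COUNT(*)→e](S) → 5
  (R ⋈[f=b] γ[b; COUNT(*)→e](S)) → 1
  π[b]((R ⋈[f=b] γ[b; COUNT(*)→e](S))) → 1
  R → 4
  (π[b]((R ⋈[f=b] γ[b; COUNT(*)→e](S))) ⋈[b=f] R) → 1
  π[z]((π[b]((R ⋈[f=b] γ[b; COUNT(*)→e](S))) ⋈[b=f] R)) → 1

== RESULT ==
z
t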